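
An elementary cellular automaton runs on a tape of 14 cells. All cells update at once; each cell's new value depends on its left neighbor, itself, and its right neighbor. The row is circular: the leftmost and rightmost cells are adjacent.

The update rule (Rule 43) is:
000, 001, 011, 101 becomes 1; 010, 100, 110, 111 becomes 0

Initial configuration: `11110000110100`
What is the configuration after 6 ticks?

10000111101001
00111100010011
01100001100110
11001111001100
10011000011001
00110011110011

00110011110011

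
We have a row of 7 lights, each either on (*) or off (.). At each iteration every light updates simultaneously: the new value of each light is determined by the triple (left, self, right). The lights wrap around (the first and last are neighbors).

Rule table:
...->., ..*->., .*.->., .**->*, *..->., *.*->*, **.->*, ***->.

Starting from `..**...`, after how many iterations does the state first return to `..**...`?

1

..**...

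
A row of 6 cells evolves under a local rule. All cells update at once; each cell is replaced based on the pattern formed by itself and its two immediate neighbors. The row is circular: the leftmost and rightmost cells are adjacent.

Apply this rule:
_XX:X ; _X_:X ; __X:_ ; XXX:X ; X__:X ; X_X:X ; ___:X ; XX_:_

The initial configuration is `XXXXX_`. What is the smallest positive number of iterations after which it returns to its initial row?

XXXX_X
XXX_XX
XX_XXX
X_XXXX
_XXXXX
XXXXX_

6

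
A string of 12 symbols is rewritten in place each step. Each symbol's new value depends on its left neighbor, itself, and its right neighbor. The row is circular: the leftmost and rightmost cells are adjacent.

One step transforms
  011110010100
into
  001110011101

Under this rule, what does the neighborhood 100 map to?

0

At position 5 the neighborhood is 100; the next row has 0 there.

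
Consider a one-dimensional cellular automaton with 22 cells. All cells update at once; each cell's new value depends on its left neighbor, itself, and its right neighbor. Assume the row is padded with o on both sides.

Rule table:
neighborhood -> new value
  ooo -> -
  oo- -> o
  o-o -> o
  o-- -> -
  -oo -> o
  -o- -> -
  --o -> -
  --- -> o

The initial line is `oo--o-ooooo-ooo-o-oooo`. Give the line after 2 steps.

-o---oo---ooo-oo-oo---
o--o-oo-o-o-ooooooo-o-

o--o-oo-o-o-ooooooo-o-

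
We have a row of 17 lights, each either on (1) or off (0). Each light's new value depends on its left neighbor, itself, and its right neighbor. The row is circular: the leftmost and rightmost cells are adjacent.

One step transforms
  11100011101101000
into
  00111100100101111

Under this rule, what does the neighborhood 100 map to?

1

At position 3 the neighborhood is 100; the next row has 1 there.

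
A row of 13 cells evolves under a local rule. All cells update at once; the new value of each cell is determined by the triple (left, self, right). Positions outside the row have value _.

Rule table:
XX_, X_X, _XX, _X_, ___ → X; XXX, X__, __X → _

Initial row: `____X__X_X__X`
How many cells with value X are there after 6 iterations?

7

XXX_X__XXX__X
X_XXX__X_X__X
XXX_X__XXX__X  (repeats iteration 1; period 2)
iteration 6: X_XXX__X_X__X
count of X: 7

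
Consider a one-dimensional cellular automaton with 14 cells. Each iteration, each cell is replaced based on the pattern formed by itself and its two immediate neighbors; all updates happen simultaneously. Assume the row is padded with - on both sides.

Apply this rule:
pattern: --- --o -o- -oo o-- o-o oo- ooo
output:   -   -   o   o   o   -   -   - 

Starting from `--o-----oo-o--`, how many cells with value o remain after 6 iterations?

7

--oo----o--oo-
--o-o---oo-o-o
--o-oo--o--o-o
--o-o-o-oo-o-o
--o-o-o-o--o-o
--o-o-o-oo-o-o
count of o: 7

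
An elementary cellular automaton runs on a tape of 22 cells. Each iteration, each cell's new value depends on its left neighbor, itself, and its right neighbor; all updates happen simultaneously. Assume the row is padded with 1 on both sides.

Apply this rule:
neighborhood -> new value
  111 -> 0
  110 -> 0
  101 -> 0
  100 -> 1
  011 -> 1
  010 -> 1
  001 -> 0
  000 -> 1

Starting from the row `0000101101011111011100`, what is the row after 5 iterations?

1110101001010000010010

iteration 1: 1110101001010000010010
iteration 2: 0000101101011111011010
iteration 3: 1110101001010000010010  (repeats iteration 1; period 2)
iteration 5: 1110101001010000010010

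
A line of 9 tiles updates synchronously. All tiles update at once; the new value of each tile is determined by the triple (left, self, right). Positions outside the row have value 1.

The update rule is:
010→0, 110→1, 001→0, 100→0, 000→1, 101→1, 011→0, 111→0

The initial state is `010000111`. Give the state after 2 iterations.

100010110

iteration 1: 100110000
iteration 2: 100010110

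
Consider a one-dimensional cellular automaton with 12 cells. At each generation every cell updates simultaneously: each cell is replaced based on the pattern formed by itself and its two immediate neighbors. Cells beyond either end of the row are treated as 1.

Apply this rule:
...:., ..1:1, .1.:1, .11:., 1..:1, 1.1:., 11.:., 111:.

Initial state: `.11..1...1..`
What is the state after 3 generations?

...1111.1111
1.1.........
..11.......1

..11.......1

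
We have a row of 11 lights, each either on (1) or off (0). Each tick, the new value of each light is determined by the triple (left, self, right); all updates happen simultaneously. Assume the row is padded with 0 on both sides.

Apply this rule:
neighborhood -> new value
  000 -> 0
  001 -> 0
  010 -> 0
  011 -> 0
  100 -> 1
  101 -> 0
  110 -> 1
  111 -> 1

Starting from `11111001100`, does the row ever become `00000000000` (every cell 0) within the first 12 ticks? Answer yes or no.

yes

01111100110
00111110011
00011111001
00001111100
00000111110
00000011111
00000001111
00000000111
00000000011
00000000001
00000000000
all cells are 0 at tick 11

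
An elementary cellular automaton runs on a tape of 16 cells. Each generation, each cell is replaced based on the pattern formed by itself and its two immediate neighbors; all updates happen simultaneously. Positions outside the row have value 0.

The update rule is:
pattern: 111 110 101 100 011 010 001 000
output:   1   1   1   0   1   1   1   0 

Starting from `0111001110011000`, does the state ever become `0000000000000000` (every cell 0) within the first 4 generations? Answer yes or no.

no

1111011110111000
1111111111111000
1111111111111000  (fixed point — unchanged through generation 4)
generation 4 is 1111111111111000, still not uniform 0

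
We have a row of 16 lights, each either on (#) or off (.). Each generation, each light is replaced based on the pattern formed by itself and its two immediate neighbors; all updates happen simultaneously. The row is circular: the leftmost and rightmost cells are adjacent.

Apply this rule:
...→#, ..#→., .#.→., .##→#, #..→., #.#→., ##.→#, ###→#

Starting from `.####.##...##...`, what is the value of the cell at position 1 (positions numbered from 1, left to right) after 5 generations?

.

.####.##.#.##.##
.####.##...##.##
.####.##.#.##.##  (repeats generation 1; period 2)
generation 5: .####.##.#.##.##
position 1 holds .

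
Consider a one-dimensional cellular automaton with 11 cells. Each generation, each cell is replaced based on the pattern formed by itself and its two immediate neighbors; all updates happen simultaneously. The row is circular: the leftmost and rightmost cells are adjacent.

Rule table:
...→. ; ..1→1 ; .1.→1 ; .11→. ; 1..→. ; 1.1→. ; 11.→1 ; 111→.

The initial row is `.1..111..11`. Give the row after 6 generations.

.1.1.11.1.1

generation 1: .1.1..1.1.1
generation 2: .1.1.11.1.1
generation 3: .1.1..1.1.1  (repeats generation 1; period 2)
generation 6: .1.1.11.1.1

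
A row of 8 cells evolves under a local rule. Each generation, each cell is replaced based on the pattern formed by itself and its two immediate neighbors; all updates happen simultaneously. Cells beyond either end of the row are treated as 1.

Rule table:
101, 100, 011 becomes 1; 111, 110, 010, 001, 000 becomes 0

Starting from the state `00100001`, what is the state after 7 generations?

10101011

10010001
01001001
10100101
01010011
10101010
01010101
10101011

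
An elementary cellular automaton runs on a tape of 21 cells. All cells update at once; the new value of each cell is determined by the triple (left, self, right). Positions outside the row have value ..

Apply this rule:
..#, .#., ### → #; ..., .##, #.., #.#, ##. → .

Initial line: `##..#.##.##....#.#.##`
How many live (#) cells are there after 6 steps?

...##.........##.#...
..#..........#...#...
.##.........##..##...
#..........#...#.....
#.........##..##.....
#........#...#.......
count of #: 3

3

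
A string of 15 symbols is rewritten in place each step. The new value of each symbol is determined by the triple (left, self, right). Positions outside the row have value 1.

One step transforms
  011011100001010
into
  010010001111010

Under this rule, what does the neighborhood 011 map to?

At position 1 the neighborhood is 011; the next row has 1 there.

1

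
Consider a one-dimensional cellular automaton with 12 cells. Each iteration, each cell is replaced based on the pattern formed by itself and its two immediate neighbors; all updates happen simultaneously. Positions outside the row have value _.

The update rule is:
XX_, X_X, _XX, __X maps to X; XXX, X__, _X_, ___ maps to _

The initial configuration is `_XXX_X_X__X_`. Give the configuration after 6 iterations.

XX_XX_X__X__
XXXXXX__X___
X____X_X____
____X_X_____
___X_X______
__X_X_______

__X_X_______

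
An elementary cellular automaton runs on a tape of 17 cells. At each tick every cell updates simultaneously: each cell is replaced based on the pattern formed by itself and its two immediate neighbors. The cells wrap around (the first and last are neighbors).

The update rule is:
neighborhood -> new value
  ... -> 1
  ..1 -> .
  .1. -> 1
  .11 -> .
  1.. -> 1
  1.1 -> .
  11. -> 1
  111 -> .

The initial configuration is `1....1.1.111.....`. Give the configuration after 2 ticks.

1111.1.1...11111.
...1.1.111.....1.

...1.1.111.....1.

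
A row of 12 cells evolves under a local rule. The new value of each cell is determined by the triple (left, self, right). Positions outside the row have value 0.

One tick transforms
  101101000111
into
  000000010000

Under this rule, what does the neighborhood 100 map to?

At position 6 the neighborhood is 100; the next row has 0 there.

0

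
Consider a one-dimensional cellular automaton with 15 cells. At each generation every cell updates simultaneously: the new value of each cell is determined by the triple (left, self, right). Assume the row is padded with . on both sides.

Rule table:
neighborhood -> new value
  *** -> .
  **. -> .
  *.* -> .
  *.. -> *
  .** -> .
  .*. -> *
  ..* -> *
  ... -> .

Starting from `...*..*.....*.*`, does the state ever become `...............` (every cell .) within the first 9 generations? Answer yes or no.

no

generation 1: ..******...**.*
generation 2: .*......*.*...*
generation 3: ***....**.**.**
generation 4: ...*..*........
generation 5: ..******.......
generation 6: .*......*......
generation 7: ***....***.....
generation 8: ...*..*...*....
generation 9: ..******.***...
generation 9 is ..******.***..., still not uniform .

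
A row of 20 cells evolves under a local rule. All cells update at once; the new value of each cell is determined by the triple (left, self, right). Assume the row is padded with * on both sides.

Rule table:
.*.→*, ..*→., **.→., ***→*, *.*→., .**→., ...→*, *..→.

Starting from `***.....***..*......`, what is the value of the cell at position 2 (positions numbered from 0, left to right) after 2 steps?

.

step 1: **..***..*...*.****.
step 2: *....*...*.*.*..**..
position 2 holds .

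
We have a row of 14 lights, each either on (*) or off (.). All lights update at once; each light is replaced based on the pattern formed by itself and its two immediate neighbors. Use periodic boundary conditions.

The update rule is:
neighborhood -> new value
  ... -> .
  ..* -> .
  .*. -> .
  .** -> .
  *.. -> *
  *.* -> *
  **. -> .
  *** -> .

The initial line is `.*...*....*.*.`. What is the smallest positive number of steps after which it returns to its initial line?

step 1: ..*...*....*.*
step 2: *..*...*....*.
step 3: .*..*...*....*
step 4: *.*..*...*....
step 5: .*.*..*...*...
step 6: ..*.*..*...*..
step 7: ...*.*..*...*.
step 8: ....*.*..*...*
step 9: *....*.*..*...
step 10: .*....*.*..*..
step 11: ..*....*.*..*.
step 12: ...*....*.*..*
step 13: *...*....*.*..
step 14: .*...*....*.*.

14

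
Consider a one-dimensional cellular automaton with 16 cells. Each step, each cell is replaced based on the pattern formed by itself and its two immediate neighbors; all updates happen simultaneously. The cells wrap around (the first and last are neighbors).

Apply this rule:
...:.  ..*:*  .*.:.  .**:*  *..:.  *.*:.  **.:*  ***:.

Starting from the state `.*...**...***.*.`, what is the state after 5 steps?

*...***..**.*...
...**.*.***....*
..***...*.*...*.
.**.*..*.....*..
***...*.....*...

***...*.....*...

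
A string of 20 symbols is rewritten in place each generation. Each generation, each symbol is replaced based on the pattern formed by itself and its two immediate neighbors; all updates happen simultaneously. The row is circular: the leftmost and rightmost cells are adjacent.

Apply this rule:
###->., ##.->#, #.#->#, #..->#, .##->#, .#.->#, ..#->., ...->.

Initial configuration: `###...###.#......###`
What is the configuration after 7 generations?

..#.#####..##..#.##.

..##..#.####.....#..
..###.###..##....##.
..#.###.##.###...###
#.###.######.##..#.#
###.###....#####.###
..###.##...#...###..
..#.#####..##..#.##.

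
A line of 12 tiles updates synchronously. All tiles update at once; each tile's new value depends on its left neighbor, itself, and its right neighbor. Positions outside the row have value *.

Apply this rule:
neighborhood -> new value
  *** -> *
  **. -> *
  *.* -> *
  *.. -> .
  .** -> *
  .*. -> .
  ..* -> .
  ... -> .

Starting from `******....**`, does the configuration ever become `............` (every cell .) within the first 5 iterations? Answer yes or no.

iteration 1: ******....**  (fixed point — unchanged through iteration 5)
iteration 5 is ******....**, still not uniform .

no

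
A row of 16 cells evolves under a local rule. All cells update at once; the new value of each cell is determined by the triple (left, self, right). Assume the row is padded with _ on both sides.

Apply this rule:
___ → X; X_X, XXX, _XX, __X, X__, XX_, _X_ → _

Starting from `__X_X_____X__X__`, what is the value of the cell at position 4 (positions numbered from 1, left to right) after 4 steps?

X_____XXX______X
__XXX_____XXXX__
X_____XXX______X  (repeats step 1; period 2)
step 4: __XXX_____XXXX__
position 4 holds X

X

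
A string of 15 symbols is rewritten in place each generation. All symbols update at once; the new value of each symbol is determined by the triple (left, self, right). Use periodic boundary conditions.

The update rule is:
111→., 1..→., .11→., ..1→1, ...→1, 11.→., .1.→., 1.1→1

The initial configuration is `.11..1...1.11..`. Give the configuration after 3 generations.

generation 1: 1...1..11.1...1
generation 2: ..11..1..1..11.
generation 3: 11...1..1..1...

11...1..1..1...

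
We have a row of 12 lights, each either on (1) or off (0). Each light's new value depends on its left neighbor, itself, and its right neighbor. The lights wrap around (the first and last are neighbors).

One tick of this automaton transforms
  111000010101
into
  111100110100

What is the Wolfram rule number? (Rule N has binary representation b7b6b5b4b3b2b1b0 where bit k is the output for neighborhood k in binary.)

position 0: 111 → 1  (bit 7 = 1)
position 2: 110 → 1  (bit 6 = 1)
position 8: 101 → 0  (bit 5 = 0)
position 3: 100 → 1  (bit 4 = 1)
position 11: 011 → 0  (bit 3 = 0)
position 7: 010 → 1  (bit 2 = 1)
position 6: 001 → 1  (bit 1 = 1)
position 4: 000 → 0  (bit 0 = 0)
bits b7..b0 = 11010110 = 214

214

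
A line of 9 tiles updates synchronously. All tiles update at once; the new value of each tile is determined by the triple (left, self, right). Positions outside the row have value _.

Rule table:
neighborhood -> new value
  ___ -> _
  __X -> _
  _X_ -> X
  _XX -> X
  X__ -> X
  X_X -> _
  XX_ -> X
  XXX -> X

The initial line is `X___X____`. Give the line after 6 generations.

XX__XX___
XXX_XXX__
XXX_XXXX_
XXX_XXXXX
XXX_XXXXX  (fixed point — unchanged through generation 6)

XXX_XXXXX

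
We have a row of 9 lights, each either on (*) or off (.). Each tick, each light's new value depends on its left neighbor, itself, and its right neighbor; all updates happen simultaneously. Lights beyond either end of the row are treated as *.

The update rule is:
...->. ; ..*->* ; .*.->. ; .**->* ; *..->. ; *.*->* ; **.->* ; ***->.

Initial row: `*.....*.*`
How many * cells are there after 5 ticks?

6

*....*.**
*...*.**.
*..*.****
*.*.**...
**.***..*
count of *: 6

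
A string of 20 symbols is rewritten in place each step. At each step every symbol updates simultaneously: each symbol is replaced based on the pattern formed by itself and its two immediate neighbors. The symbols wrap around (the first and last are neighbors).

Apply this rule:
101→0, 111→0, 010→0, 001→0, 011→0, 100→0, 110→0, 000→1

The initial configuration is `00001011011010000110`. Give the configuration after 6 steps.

00001111111110000110

step 1: 11100000000000110000
step 2: 00001111111110000110
step 3: 11100000000000110000  (repeats step 1; period 2)
step 6: 00001111111110000110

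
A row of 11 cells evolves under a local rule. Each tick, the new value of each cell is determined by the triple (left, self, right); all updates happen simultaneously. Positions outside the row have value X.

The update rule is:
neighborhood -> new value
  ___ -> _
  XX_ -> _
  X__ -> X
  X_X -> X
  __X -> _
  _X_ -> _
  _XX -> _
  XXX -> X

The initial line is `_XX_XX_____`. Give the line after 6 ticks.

X__X__X____
_X__X__X___
X_X__X__X__
_X_X__X__X_
X_X_X__X__X
_X_X_X__X__

_X_X_X__X__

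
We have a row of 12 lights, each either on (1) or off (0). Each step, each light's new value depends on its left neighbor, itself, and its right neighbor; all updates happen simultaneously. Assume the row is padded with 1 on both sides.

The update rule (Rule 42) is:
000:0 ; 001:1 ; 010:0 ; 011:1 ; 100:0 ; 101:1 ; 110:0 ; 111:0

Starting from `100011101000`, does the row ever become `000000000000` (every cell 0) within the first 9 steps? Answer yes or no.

000110010001
001100100011
011001000110
110010001101
000100011011
001000110110
010001101101
100011011011
000110110110
step 9 is 000110110110, still not uniform 0

no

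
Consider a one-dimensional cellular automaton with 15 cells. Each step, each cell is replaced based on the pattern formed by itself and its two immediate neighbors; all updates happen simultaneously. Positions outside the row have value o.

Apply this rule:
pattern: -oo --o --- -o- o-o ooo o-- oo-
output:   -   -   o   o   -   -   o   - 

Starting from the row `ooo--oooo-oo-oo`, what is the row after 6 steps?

---o-----------
oo-ooooooooooo-
---------------
oooooooooooooo-
---------------  (repeats step 3; period 2)
step 6: oooooooooooooo-

oooooooooooooo-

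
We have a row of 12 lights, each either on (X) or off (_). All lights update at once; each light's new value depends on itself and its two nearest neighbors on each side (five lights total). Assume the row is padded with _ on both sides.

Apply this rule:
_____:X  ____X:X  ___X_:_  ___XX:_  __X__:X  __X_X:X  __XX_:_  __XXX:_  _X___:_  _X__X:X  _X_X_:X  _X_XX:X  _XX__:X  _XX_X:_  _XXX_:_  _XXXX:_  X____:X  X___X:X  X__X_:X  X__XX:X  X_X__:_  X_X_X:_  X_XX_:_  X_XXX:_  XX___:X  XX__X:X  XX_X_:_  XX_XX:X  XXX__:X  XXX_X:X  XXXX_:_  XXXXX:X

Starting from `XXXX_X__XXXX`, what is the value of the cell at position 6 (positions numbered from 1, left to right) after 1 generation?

generation 1: ___X__XX___X
position 6 holds _

_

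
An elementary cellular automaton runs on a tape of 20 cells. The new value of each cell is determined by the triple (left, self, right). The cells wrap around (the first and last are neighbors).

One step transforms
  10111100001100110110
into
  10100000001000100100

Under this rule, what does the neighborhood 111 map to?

0

At position 3 the neighborhood is 111; the next row has 0 there.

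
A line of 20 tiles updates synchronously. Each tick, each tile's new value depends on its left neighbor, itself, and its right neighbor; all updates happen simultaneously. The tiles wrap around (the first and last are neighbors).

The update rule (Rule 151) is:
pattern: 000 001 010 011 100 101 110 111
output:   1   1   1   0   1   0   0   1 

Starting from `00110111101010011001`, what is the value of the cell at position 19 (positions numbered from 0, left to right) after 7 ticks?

1

11000011001011100111
10111100111001011011
00011011010111000001
11100000010010111111
11011111111110011111
10001111111101101111
01110111111000000111
position 19 holds 1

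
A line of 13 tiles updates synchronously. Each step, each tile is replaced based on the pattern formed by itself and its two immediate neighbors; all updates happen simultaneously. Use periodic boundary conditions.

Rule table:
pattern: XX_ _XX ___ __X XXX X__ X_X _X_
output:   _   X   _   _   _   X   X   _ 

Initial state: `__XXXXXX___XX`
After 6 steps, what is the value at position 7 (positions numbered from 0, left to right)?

X

X_X_____X__X_
_X_X_____X__X
X_X_X_____X__
_X_X_X_____X_
__X_X_X_____X
X__X_X_X_____
position 7 holds X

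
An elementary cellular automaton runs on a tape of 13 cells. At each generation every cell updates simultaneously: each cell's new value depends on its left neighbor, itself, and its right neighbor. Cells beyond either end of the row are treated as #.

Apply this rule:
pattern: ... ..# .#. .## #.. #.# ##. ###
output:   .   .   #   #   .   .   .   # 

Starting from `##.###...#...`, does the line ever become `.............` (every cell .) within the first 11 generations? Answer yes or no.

#..##....#...
...#.....#...
...#.....#...  (fixed point — unchanged through generation 11)
generation 11 is ...#.....#..., still not uniform .

no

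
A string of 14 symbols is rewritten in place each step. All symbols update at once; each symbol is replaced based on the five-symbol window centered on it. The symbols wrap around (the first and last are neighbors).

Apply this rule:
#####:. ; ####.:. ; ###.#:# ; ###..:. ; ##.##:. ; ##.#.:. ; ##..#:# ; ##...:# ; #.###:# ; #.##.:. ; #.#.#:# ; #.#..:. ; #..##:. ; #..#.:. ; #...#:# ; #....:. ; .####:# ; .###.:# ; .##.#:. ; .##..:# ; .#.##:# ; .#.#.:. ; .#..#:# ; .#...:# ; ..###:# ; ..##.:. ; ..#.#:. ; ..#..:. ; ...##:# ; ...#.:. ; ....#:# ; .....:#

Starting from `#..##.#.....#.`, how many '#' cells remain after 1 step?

4

.#.....#.##...
count of #: 4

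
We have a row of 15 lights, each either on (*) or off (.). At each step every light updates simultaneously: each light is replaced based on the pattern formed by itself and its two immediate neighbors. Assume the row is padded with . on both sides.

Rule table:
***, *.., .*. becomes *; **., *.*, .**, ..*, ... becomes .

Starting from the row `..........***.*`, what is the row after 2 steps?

...........**.*

...........*..*
...........**.*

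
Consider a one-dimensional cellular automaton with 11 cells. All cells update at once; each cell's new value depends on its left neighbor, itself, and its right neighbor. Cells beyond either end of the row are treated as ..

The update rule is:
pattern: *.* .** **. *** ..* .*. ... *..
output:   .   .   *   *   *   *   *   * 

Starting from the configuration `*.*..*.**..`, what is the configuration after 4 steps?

.**..******

*.****..***
*..*****.**
***.****..*
.**..******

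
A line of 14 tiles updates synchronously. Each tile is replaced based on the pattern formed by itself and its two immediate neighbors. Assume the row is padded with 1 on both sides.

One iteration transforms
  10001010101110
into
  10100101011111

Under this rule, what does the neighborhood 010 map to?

At position 4 the neighborhood is 010; the next row has 0 there.

0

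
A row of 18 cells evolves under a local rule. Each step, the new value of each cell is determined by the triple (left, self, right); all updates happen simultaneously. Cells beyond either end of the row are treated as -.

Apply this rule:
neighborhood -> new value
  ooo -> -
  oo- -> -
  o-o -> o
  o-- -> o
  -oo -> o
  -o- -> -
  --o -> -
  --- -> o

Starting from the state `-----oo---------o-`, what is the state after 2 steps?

o---o-oo-------o--

oooo-o-oooooooo--o
o---o-oo-------o--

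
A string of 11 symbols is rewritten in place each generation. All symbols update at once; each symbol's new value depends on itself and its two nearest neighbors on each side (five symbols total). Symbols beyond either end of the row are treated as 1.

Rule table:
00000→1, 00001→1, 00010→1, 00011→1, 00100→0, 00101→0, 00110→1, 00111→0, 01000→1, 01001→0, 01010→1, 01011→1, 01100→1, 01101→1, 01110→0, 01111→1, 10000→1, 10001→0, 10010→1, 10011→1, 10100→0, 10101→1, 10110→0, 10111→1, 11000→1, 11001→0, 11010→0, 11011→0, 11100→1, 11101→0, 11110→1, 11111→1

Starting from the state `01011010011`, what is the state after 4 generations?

00010111111

01101000101
00100101011
01001011111
00010111111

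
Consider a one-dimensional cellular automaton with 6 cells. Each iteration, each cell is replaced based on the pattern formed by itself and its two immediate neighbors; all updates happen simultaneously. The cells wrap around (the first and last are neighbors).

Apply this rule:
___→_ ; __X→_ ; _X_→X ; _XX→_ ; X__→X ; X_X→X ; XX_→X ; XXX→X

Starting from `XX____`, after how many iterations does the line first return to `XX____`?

6

_XX___
__XX__
___XX_
____XX
X____X
XX____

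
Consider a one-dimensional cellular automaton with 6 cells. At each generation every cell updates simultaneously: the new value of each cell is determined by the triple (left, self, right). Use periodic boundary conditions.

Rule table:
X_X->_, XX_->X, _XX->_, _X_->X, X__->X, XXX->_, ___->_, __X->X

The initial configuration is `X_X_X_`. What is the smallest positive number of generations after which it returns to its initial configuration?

X_X_X_

1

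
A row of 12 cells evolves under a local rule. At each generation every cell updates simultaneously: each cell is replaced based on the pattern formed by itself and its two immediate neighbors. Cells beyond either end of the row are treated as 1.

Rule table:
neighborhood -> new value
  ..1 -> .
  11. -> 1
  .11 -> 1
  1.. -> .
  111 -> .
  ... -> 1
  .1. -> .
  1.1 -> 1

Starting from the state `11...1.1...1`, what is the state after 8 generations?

..11...111.1

.1.1..1..1.1
1.1.......11
11..11111.1.
.1..1...11.1
1.....1.1111
1.111..11...
111.1..11.1.
..11...111.1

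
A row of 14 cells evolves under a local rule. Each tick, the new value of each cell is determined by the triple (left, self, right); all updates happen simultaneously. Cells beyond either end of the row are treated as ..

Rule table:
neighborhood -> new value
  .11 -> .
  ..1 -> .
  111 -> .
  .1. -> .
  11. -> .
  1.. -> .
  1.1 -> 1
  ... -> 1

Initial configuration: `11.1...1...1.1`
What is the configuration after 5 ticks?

..1..1...1..1.
1......1......
..1111...11111
1......1......  (repeats tick 2; period 2)
tick 5: ..1111...11111

..1111...11111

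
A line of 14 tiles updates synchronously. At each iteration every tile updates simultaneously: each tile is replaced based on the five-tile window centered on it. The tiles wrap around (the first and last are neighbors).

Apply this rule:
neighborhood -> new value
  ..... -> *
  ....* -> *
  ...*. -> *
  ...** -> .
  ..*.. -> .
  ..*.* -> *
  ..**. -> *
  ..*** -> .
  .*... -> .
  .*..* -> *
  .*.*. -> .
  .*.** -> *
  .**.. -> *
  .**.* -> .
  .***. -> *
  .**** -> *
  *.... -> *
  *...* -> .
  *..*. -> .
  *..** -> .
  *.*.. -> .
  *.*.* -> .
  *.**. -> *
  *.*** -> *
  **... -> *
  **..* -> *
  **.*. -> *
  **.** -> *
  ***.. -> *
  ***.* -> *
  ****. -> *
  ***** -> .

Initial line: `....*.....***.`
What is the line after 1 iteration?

****..***..***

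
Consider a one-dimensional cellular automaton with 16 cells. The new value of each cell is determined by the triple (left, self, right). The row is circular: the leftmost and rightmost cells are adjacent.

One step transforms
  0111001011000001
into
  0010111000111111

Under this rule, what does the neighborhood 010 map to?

At position 6 the neighborhood is 010; the next row has 1 there.

1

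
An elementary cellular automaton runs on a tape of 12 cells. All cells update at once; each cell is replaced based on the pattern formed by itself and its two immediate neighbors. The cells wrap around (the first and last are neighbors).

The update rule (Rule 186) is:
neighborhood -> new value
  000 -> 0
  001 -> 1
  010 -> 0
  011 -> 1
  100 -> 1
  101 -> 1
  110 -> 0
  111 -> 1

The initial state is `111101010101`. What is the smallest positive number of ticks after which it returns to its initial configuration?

tick 1: 111010101011
tick 2: 110101010111
tick 3: 101010101111
tick 4: 010101011111
tick 5: 101010111110
tick 6: 010101111101
tick 7: 101011111010
tick 8: 010111110101
tick 9: 101111101010
tick 10: 011111010101
tick 11: 111110101010
tick 12: 111101010101

12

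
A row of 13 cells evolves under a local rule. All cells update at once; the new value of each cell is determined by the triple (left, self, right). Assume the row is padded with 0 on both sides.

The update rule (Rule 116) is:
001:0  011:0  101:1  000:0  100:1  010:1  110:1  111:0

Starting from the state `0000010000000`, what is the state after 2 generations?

0000001100000

0000011000000
0000001100000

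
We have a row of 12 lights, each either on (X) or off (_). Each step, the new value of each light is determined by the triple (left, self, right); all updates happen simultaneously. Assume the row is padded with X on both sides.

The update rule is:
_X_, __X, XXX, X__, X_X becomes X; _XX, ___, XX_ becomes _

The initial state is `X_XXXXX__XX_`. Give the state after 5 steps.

_XXX_XX_X__X

_X_XXX_XX__X
XXX_X_X__XX_
XX_XXXXXX__X
X_X_XXXX_XX_
_XXX_XX_X__X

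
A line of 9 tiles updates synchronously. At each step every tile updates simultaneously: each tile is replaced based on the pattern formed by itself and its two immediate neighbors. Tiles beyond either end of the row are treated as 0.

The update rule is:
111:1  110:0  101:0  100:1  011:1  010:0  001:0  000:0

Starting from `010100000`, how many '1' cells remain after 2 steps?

1

000010000
000001000
count of 1: 1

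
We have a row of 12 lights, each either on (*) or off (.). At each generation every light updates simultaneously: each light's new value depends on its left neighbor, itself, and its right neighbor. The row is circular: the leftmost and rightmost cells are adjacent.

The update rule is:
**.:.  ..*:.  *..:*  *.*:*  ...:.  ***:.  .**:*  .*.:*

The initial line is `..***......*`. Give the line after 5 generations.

*.*..*.....*
.***.**....*
**..**.*...*
..*.*.***..*
*.*****..*.*

*.*****..*.*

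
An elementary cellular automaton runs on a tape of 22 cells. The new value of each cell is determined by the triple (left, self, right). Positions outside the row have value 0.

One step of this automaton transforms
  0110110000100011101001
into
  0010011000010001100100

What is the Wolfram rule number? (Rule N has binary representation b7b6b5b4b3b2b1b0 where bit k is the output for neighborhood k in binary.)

208

position 15: 111 → 1  (bit 7 = 1)
position 2: 110 → 1  (bit 6 = 1)
position 3: 101 → 0  (bit 5 = 0)
position 6: 100 → 1  (bit 4 = 1)
position 1: 011 → 0  (bit 3 = 0)
position 10: 010 → 0  (bit 2 = 0)
position 0: 001 → 0  (bit 1 = 0)
position 7: 000 → 0  (bit 0 = 0)
bits b7..b0 = 11010000 = 208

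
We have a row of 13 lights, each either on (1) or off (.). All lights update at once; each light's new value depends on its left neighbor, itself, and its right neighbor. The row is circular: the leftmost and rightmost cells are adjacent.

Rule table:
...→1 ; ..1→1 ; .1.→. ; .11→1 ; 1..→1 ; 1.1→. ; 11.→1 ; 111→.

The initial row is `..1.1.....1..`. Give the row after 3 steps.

11...1111...1

step 1: 11...11111.11
step 2: .11111...1.1.
step 3: 11...1111...1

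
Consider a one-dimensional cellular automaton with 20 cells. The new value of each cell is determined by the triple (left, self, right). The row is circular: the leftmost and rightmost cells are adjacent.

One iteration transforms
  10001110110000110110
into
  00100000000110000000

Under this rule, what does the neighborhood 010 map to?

0

At position 0 the neighborhood is 010; the next row has 0 there.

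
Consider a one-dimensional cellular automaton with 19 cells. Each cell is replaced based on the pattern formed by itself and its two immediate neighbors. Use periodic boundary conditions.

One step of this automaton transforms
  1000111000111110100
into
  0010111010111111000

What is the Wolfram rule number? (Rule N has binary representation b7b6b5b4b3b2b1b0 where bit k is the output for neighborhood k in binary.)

233

position 5: 111 → 1  (bit 7 = 1)
position 6: 110 → 1  (bit 6 = 1)
position 15: 101 → 1  (bit 5 = 1)
position 1: 100 → 0  (bit 4 = 0)
position 4: 011 → 1  (bit 3 = 1)
position 0: 010 → 0  (bit 2 = 0)
position 3: 001 → 0  (bit 1 = 0)
position 2: 000 → 1  (bit 0 = 1)
bits b7..b0 = 11101001 = 233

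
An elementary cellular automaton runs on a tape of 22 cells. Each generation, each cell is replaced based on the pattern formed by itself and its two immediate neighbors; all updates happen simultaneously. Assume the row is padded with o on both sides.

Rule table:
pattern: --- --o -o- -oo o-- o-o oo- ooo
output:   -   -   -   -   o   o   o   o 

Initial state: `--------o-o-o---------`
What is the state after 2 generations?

generation 1: o--------o-o-o--------
generation 2: oo--------o-o-o-------

oo--------o-o-o-------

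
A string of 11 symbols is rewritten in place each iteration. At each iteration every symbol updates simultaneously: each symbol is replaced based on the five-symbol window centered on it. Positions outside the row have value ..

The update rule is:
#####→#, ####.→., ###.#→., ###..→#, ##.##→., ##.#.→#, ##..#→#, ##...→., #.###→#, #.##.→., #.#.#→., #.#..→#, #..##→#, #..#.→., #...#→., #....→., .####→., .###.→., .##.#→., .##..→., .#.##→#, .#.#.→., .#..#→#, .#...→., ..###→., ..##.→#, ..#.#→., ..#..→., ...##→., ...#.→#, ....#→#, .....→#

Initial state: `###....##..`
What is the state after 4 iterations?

..#..#.#...
##.#...#..#
#.##..#.#..
.#..#...#..

.#..#...#..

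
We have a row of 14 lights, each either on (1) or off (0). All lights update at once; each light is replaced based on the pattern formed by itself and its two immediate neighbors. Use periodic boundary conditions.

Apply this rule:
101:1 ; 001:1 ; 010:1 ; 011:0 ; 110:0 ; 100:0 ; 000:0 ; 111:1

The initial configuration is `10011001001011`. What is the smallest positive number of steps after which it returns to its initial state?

step 1: 00100011011101
step 2: 01100100101011
step 3: 10001101111100
step 4: 10010010111001
step 5: 00110111010010
step 6: 01001010110110
step 7: 11011111001000
step 8: 00101110011001
step 9: 01110100100011
step 10: 10101101100100
step 11: 11110010001101
step 12: 11100110010010
step 13: 01001000110111
step 14: 11011001001010
step 15: 00100011011111
step 16: 01100100101110
step 17: 10001101110100
step 18: 10010010101101
step 19: 00110111110010
step 20: 01001011100110
step 21: 11011101001000
step 22: 00101011011001
step 23: 01111100100011
step 24: 10111001100100
step 25: 11010010001101
step 26: 10110110010010
step 27: 11001000110111
step 28: 10011001001011

28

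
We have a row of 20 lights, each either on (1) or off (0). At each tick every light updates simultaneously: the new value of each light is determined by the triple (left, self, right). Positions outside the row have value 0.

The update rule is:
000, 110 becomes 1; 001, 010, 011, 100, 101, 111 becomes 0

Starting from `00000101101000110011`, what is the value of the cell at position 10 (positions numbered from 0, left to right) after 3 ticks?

0

tick 1: 11110000100010010001
tick 2: 00010110001000000100
tick 3: 11000010100011110001
position 10 holds 0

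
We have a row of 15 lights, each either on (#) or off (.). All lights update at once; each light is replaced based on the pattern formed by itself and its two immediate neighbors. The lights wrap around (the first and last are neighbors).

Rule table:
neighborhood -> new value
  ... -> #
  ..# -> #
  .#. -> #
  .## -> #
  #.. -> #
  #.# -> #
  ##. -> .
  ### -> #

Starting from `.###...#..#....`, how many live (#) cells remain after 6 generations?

###.###########
##.############
#.#############
.##############
##############.
#############.#
count of #: 14

14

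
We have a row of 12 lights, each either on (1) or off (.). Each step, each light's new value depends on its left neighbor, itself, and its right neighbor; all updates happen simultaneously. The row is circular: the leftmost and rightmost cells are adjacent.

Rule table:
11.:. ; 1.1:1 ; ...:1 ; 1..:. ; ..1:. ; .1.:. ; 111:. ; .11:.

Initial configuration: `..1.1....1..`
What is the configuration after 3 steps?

11111111...1

step 1: 1..1..11...1
step 2: .........1..
step 3: 11111111...1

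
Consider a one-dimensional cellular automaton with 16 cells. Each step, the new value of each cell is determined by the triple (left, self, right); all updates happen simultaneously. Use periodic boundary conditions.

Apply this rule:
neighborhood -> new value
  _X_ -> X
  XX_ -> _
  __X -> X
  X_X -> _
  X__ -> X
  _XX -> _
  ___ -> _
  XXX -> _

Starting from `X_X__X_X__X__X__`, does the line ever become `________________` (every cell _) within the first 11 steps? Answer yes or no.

step 1: X_XXXX_XXXXXXXXX
step 2: ________________
all cells are _ at step 2

yes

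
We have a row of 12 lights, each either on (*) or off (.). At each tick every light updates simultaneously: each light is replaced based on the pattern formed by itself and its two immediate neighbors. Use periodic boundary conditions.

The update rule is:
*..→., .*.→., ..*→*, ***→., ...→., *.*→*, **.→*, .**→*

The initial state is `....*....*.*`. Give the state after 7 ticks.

..*.*....*..

...*....*.*.
..*....*.*..
.*....*.*...
*....*.*....
....*.*....*
...*.*....*.
..*.*....*..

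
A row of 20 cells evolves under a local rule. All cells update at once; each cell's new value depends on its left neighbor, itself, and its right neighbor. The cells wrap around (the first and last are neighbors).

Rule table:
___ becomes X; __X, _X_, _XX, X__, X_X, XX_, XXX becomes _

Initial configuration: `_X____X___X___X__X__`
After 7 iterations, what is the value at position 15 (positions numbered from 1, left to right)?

iteration 1: ___XX___X___X______X
iteration 2: _X____X___X___XXXX__
iteration 3: ___XX___X___X______X  (repeats iteration 1; period 2)
iteration 7: ___XX___X___X______X
position 15 holds _

_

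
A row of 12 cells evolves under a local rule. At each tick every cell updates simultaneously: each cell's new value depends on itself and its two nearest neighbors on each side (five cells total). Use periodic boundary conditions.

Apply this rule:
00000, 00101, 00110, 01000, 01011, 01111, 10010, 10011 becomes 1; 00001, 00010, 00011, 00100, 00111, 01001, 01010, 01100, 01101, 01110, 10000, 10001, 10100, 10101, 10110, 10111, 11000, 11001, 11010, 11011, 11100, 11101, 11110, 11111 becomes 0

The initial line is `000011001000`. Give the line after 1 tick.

110010010101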